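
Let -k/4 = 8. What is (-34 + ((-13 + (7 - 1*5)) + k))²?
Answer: 5929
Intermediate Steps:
k = -32 (k = -4*8 = -32)
(-34 + ((-13 + (7 - 1*5)) + k))² = (-34 + ((-13 + (7 - 1*5)) - 32))² = (-34 + ((-13 + (7 - 5)) - 32))² = (-34 + ((-13 + 2) - 32))² = (-34 + (-11 - 32))² = (-34 - 43)² = (-77)² = 5929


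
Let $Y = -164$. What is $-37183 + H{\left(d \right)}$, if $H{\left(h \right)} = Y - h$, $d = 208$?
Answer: $-37555$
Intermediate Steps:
$H{\left(h \right)} = -164 - h$
$-37183 + H{\left(d \right)} = -37183 - 372 = -37555$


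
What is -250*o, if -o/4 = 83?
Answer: 83000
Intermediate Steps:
o = -332 (o = -4*83 = -332)
-250*o = -250*(-332) = 83000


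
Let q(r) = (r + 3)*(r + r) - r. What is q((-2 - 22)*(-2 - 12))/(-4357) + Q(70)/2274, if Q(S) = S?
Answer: -258483169/4953909 ≈ -52.178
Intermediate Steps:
q(r) = -r + 2*r*(3 + r) (q(r) = (3 + r)*(2*r) - r = 2*r*(3 + r) - r = -r + 2*r*(3 + r))
q((-2 - 22)*(-2 - 12))/(-4357) + Q(70)/2274 = (((-2 - 22)*(-2 - 12))*(5 + 2*((-2 - 22)*(-2 - 12))))/(-4357) + 70/2274 = ((-24*(-14))*(5 + 2*(-24*(-14))))*(-1/4357) + 70*(1/2274) = (336*(5 + 2*336))*(-1/4357) + 35/1137 = (336*(5 + 672))*(-1/4357) + 35/1137 = (336*677)*(-1/4357) + 35/1137 = 227472*(-1/4357) + 35/1137 = -227472/4357 + 35/1137 = -258483169/4953909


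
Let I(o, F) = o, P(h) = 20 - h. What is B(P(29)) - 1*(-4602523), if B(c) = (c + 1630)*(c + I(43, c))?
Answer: 4657637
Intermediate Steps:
B(c) = (43 + c)*(1630 + c) (B(c) = (c + 1630)*(c + 43) = (1630 + c)*(43 + c) = (43 + c)*(1630 + c))
B(P(29)) - 1*(-4602523) = (70090 + (20 - 1*29)² + 1673*(20 - 1*29)) - 1*(-4602523) = (70090 + (20 - 29)² + 1673*(20 - 29)) + 4602523 = (70090 + (-9)² + 1673*(-9)) + 4602523 = (70090 + 81 - 15057) + 4602523 = 55114 + 4602523 = 4657637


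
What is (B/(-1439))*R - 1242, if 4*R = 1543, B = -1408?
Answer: -1244102/1439 ≈ -864.56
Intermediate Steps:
R = 1543/4 (R = (¼)*1543 = 1543/4 ≈ 385.75)
(B/(-1439))*R - 1242 = -1408/(-1439)*(1543/4) - 1242 = -1408*(-1/1439)*(1543/4) - 1242 = (1408/1439)*(1543/4) - 1242 = 543136/1439 - 1242 = -1244102/1439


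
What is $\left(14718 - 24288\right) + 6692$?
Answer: $-2878$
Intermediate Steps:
$\left(14718 - 24288\right) + 6692 = -9570 + 6692 = -2878$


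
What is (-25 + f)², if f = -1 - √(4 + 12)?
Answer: 900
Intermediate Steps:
f = -5 (f = -1 - √16 = -1 - 1*4 = -1 - 4 = -5)
(-25 + f)² = (-25 - 5)² = (-30)² = 900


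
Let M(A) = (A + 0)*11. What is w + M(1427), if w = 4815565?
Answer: 4831262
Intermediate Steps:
M(A) = 11*A (M(A) = A*11 = 11*A)
w + M(1427) = 4815565 + 11*1427 = 4815565 + 15697 = 4831262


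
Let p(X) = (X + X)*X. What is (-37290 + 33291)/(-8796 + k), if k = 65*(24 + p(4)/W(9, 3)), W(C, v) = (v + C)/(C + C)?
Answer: 1333/1372 ≈ 0.97157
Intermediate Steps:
p(X) = 2*X² (p(X) = (2*X)*X = 2*X²)
W(C, v) = (C + v)/(2*C) (W(C, v) = (C + v)/((2*C)) = (C + v)*(1/(2*C)) = (C + v)/(2*C))
k = 4680 (k = 65*(24 + (2*4²)/(((½)*(9 + 3)/9))) = 65*(24 + (2*16)/(((½)*(⅑)*12))) = 65*(24 + 32/(⅔)) = 65*(24 + 32*(3/2)) = 65*(24 + 48) = 65*72 = 4680)
(-37290 + 33291)/(-8796 + k) = (-37290 + 33291)/(-8796 + 4680) = -3999/(-4116) = -3999*(-1/4116) = 1333/1372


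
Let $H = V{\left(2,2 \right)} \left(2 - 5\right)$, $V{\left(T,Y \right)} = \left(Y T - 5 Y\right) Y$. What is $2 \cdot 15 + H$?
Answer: $66$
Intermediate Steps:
$V{\left(T,Y \right)} = Y \left(- 5 Y + T Y\right)$ ($V{\left(T,Y \right)} = \left(T Y - 5 Y\right) Y = \left(- 5 Y + T Y\right) Y = Y \left(- 5 Y + T Y\right)$)
$H = 36$ ($H = 2^{2} \left(-5 + 2\right) \left(2 - 5\right) = 4 \left(-3\right) \left(-3\right) = \left(-12\right) \left(-3\right) = 36$)
$2 \cdot 15 + H = 2 \cdot 15 + 36 = 30 + 36 = 66$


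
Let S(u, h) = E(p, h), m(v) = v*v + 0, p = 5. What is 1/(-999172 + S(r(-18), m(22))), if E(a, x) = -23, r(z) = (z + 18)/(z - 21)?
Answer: -1/999195 ≈ -1.0008e-6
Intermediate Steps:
r(z) = (18 + z)/(-21 + z)
m(v) = v² (m(v) = v² + 0 = v²)
S(u, h) = -23
1/(-999172 + S(r(-18), m(22))) = 1/(-999172 - 23) = 1/(-999195) = -1/999195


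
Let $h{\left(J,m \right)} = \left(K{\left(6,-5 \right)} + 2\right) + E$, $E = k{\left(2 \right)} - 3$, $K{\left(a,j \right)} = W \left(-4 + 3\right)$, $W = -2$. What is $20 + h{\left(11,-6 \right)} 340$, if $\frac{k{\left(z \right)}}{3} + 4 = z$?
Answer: $-1680$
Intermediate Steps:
$k{\left(z \right)} = -12 + 3 z$
$K{\left(a,j \right)} = 2$ ($K{\left(a,j \right)} = - 2 \left(-4 + 3\right) = \left(-2\right) \left(-1\right) = 2$)
$E = -9$ ($E = \left(-12 + 3 \cdot 2\right) - 3 = \left(-12 + 6\right) - 3 = -6 - 3 = -9$)
$h{\left(J,m \right)} = -5$ ($h{\left(J,m \right)} = \left(2 + 2\right) - 9 = 4 - 9 = -5$)
$20 + h{\left(11,-6 \right)} 340 = 20 - 1700 = -1680$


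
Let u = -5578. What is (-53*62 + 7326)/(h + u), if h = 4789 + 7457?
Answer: 1010/1667 ≈ 0.60588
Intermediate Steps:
h = 12246
(-53*62 + 7326)/(h + u) = (-53*62 + 7326)/(12246 - 5578) = (-3286 + 7326)/6668 = 4040*(1/6668) = 1010/1667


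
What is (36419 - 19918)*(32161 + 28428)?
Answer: 999779089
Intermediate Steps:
(36419 - 19918)*(32161 + 28428) = 16501*60589 = 999779089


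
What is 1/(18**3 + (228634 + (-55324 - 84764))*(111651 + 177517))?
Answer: 1/25604675560 ≈ 3.9055e-11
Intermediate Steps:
1/(18**3 + (228634 + (-55324 - 84764))*(111651 + 177517)) = 1/(5832 + (228634 - 140088)*289168) = 1/(5832 + 88546*289168) = 1/(5832 + 25604669728) = 1/25604675560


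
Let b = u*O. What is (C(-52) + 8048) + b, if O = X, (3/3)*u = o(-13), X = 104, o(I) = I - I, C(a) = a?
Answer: 7996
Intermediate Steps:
o(I) = 0
u = 0
O = 104
b = 0 (b = 0*104 = 0)
(C(-52) + 8048) + b = (-52 + 8048) + 0 = 7996 + 0 = 7996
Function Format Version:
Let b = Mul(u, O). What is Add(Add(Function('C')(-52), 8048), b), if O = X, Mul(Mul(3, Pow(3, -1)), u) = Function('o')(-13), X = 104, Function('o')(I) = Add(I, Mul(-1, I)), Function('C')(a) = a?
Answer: 7996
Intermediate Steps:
Function('o')(I) = 0
u = 0
O = 104
b = 0 (b = Mul(0, 104) = 0)
Add(Add(Function('C')(-52), 8048), b) = Add(Add(-52, 8048), 0) = Add(7996, 0) = 7996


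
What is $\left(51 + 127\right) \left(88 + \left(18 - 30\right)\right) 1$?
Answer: $13528$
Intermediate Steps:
$\left(51 + 127\right) \left(88 + \left(18 - 30\right)\right) 1 = 178 \left(88 + \left(18 - 30\right)\right) 1 = 178 \left(88 - 12\right) 1 = 178 \cdot 76 \cdot 1 = 13528 \cdot 1 = 13528$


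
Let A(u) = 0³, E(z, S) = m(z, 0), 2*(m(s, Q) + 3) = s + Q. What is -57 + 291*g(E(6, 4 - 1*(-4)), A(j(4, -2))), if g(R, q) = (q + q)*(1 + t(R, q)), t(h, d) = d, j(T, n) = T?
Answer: -57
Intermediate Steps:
m(s, Q) = -3 + Q/2 + s/2 (m(s, Q) = -3 + (s + Q)/2 = -3 + (Q + s)/2 = -3 + (Q/2 + s/2) = -3 + Q/2 + s/2)
E(z, S) = -3 + z/2 (E(z, S) = -3 + (½)*0 + z/2 = -3 + 0 + z/2 = -3 + z/2)
A(u) = 0
g(R, q) = 2*q*(1 + q) (g(R, q) = (q + q)*(1 + q) = (2*q)*(1 + q) = 2*q*(1 + q))
-57 + 291*g(E(6, 4 - 1*(-4)), A(j(4, -2))) = -57 + 291*(2*0*(1 + 0)) = -57 + 291*(2*0*1) = -57 + 291*0 = -57 + 0 = -57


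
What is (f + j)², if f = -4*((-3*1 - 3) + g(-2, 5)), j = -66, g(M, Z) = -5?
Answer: 484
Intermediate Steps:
f = 44 (f = -4*((-3*1 - 3) - 5) = -4*((-3 - 3) - 5) = -4*(-6 - 5) = -4*(-11) = 44)
(f + j)² = (44 - 66)² = (-22)² = 484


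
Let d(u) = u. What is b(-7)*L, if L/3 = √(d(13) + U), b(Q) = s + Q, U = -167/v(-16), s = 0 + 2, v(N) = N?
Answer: -75*√15/4 ≈ -72.618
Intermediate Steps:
s = 2
U = 167/16 (U = -167/(-16) = -167*(-1/16) = 167/16 ≈ 10.438)
b(Q) = 2 + Q
L = 15*√15/4 (L = 3*√(13 + 167/16) = 3*√(375/16) = 3*(5*√15/4) = 15*√15/4 ≈ 14.524)
b(-7)*L = (2 - 7)*(15*√15/4) = -75*√15/4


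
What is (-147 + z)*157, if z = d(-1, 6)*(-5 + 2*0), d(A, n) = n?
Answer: -27789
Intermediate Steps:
z = -30 (z = 6*(-5 + 2*0) = 6*(-5 + 0) = 6*(-5) = -30)
(-147 + z)*157 = (-147 - 30)*157 = -177*157 = -27789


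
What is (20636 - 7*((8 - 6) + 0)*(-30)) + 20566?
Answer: 41622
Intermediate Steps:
(20636 - 7*((8 - 6) + 0)*(-30)) + 20566 = (20636 - 7*(2 + 0)*(-30)) + 20566 = (20636 - 7*2*(-30)) + 20566 = (20636 - 14*(-30)) + 20566 = (20636 + 420) + 20566 = 21056 + 20566 = 41622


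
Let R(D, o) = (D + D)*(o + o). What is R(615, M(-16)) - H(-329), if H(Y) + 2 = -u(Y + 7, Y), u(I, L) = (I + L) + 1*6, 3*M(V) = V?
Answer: -13763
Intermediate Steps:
M(V) = V/3
u(I, L) = 6 + I + L (u(I, L) = (I + L) + 6 = 6 + I + L)
R(D, o) = 4*D*o (R(D, o) = (2*D)*(2*o) = 4*D*o)
H(Y) = -15 - 2*Y (H(Y) = -2 - (6 + (Y + 7) + Y) = -2 - (6 + (7 + Y) + Y) = -2 - (13 + 2*Y) = -2 + (-13 - 2*Y) = -15 - 2*Y)
R(615, M(-16)) - H(-329) = 4*615*((⅓)*(-16)) - (-15 - 2*(-329)) = 4*615*(-16/3) - (-15 + 658) = -13120 - 1*643 = -13120 - 643 = -13763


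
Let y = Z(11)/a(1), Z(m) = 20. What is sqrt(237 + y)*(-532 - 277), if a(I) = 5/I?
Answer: -809*sqrt(241) ≈ -12559.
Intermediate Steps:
y = 4 (y = 20/((5/1)) = 20/((5*1)) = 20/5 = 20*(1/5) = 4)
sqrt(237 + y)*(-532 - 277) = sqrt(237 + 4)*(-532 - 277) = sqrt(241)*(-809) = -809*sqrt(241)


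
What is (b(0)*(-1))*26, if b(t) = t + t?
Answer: 0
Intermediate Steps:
b(t) = 2*t
(b(0)*(-1))*26 = ((2*0)*(-1))*26 = (0*(-1))*26 = 0*26 = 0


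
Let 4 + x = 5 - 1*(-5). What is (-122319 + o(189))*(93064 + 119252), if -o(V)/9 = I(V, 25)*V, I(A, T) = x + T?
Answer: -37165915800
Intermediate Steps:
x = 6 (x = -4 + (5 - 1*(-5)) = -4 + (5 + 5) = -4 + 10 = 6)
I(A, T) = 6 + T
o(V) = -279*V (o(V) = -9*(6 + 25)*V = -279*V)
(-122319 + o(189))*(93064 + 119252) = (-122319 - 279*189)*(93064 + 119252) = (-122319 - 52731)*212316 = -175050*212316 = -37165915800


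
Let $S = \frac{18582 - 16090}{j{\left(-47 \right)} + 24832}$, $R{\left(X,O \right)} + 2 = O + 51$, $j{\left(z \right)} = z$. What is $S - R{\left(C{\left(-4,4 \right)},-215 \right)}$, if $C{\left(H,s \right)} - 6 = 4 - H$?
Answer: $\frac{4116802}{24785} \approx 166.1$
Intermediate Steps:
$C{\left(H,s \right)} = 10 - H$ ($C{\left(H,s \right)} = 6 - \left(-4 + H\right) = 10 - H$)
$R{\left(X,O \right)} = 49 + O$ ($R{\left(X,O \right)} = -2 + \left(O + 51\right) = -2 + \left(51 + O\right) = 49 + O$)
$S = \frac{2492}{24785}$ ($S = \frac{18582 - 16090}{-47 + 24832} = \frac{2492}{24785} \approx 0.10054$)
$S - R{\left(C{\left(-4,4 \right)},-215 \right)} = \frac{2492}{24785} - \left(49 - 215\right) = \frac{2492}{24785} - -166 = \frac{2492}{24785} + 166 = \frac{4116802}{24785}$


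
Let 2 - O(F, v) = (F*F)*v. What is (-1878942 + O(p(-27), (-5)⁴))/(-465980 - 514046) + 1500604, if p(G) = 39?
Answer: 1470633765269/980026 ≈ 1.5006e+6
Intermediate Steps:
O(F, v) = 2 - v*F² (O(F, v) = 2 - F*F*v = 2 - F²*v = 2 - v*F²)
(-1878942 + O(p(-27), (-5)⁴))/(-465980 - 514046) + 1500604 = (-1878942 + (2 - 1*(-5)⁴*39²))/(-465980 - 514046) + 1500604 = (-1878942 + (2 - 1*625*1521))/(-980026) + 1500604 = (-1878942 + (2 - 950625))*(-1/980026) + 1500604 = (-1878942 - 950623)*(-1/980026) + 1500604 = -2829565*(-1/980026) + 1500604 = 2829565/980026 + 1500604 = 1470633765269/980026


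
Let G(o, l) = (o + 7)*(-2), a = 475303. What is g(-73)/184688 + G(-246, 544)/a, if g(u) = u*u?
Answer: 154186503/5163691792 ≈ 0.029860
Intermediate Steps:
g(u) = u²
G(o, l) = -14 - 2*o (G(o, l) = (7 + o)*(-2) = -14 - 2*o)
g(-73)/184688 + G(-246, 544)/a = (-73)²/184688 + (-14 - 2*(-246))/475303 = 5329*(1/184688) + (-14 + 492)*(1/475303) = 5329/184688 + 478*(1/475303) = 5329/184688 + 478/475303 = 154186503/5163691792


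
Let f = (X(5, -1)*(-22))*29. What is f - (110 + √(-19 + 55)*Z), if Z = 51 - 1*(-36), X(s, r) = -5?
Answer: 2558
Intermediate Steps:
Z = 87 (Z = 51 + 36 = 87)
f = 3190 (f = -5*(-22)*29 = 110*29 = 3190)
f - (110 + √(-19 + 55)*Z) = 3190 - (110 + √(-19 + 55)*87) = 3190 - (110 + √36*87) = 3190 - (110 + 6*87) = 3190 - (110 + 522) = 3190 - 1*632 = 3190 - 632 = 2558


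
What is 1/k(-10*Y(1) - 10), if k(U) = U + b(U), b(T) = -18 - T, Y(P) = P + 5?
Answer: -1/18 ≈ -0.055556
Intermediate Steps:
Y(P) = 5 + P
k(U) = -18 (k(U) = U + (-18 - U) = -18)
1/k(-10*Y(1) - 10) = 1/(-18) = -1/18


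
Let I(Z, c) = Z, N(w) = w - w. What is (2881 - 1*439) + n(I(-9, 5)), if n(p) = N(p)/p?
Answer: 2442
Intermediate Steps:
N(w) = 0
n(p) = 0 (n(p) = 0/p = 0)
(2881 - 1*439) + n(I(-9, 5)) = (2881 - 1*439) + 0 = (2881 - 439) + 0 = 2442 + 0 = 2442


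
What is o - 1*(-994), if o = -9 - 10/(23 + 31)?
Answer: 26590/27 ≈ 984.81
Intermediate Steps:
o = -248/27 (o = -9 - 10/54 = -9 - 10*1/54 = -9 - 5/27 = -248/27 ≈ -9.1852)
o - 1*(-994) = -248/27 - 1*(-994) = -248/27 + 994 = 26590/27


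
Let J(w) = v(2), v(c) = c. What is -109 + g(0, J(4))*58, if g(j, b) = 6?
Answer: 239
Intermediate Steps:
J(w) = 2
-109 + g(0, J(4))*58 = -109 + 6*58 = -109 + 348 = 239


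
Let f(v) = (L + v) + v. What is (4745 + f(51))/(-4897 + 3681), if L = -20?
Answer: -4827/1216 ≈ -3.9696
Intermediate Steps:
f(v) = -20 + 2*v (f(v) = (-20 + v) + v = -20 + 2*v)
(4745 + f(51))/(-4897 + 3681) = (4745 + (-20 + 2*51))/(-4897 + 3681) = (4745 + (-20 + 102))/(-1216) = (4745 + 82)*(-1/1216) = 4827*(-1/1216) = -4827/1216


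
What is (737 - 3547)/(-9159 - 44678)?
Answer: 2810/53837 ≈ 0.052195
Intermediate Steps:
(737 - 3547)/(-9159 - 44678) = -2810/(-53837) = -2810*(-1/53837) = 2810/53837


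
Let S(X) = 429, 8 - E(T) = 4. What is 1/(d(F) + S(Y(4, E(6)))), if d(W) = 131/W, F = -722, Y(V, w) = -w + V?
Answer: 722/309607 ≈ 0.0023320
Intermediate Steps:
E(T) = 4 (E(T) = 8 - 1*4 = 8 - 4 = 4)
Y(V, w) = V - w
1/(d(F) + S(Y(4, E(6)))) = 1/(131/(-722) + 429) = 1/(131*(-1/722) + 429) = 1/(-131/722 + 429) = 1/(309607/722) = 722/309607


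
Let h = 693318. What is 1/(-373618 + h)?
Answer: 1/319700 ≈ 3.1279e-6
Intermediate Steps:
1/(-373618 + h) = 1/(-373618 + 693318) = 1/319700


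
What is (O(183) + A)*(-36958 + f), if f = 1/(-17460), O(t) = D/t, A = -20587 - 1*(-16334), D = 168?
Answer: 55790841152579/355020 ≈ 1.5715e+8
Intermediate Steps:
A = -4253 (A = -20587 + 16334 = -4253)
O(t) = 168/t
f = -1/17460 ≈ -5.7274e-5
(O(183) + A)*(-36958 + f) = (168/183 - 4253)*(-36958 - 1/17460) = (168*(1/183) - 4253)*(-645286681/17460) = (56/61 - 4253)*(-645286681/17460) = -259377/61*(-645286681/17460) = 55790841152579/355020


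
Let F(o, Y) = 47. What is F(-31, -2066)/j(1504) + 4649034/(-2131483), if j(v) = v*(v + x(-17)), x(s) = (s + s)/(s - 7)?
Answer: -671871999231/308041923160 ≈ -2.1811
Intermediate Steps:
x(s) = 2*s/(-7 + s) (x(s) = (2*s)/(-7 + s) = 2*s/(-7 + s))
j(v) = v*(17/12 + v) (j(v) = v*(v + 2*(-17)/(-7 - 17)) = v*(v + 2*(-17)/(-24)) = v*(v + 2*(-17)*(-1/24)) = v*(v + 17/12) = v*(17/12 + v))
F(-31, -2066)/j(1504) + 4649034/(-2131483) = 47/(((1/12)*1504*(17 + 12*1504))) + 4649034/(-2131483) = 47/(((1/12)*1504*(17 + 18048))) + 4649034*(-1/2131483) = 47/(((1/12)*1504*18065)) - 4649034/2131483 = 47/(6792440/3) - 4649034/2131483 = 47*(3/6792440) - 4649034/2131483 = 3/144520 - 4649034/2131483 = -671871999231/308041923160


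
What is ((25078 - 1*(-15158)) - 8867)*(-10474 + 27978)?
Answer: 549082976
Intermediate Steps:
((25078 - 1*(-15158)) - 8867)*(-10474 + 27978) = ((25078 + 15158) - 8867)*17504 = (40236 - 8867)*17504 = 31369*17504 = 549082976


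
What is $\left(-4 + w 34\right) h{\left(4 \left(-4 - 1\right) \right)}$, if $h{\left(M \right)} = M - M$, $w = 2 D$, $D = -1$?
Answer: $0$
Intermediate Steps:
$w = -2$ ($w = 2 \left(-1\right) = -2$)
$h{\left(M \right)} = 0$
$\left(-4 + w 34\right) h{\left(4 \left(-4 - 1\right) \right)} = \left(-4 - 68\right) 0 = \left(-72\right) 0 = 0$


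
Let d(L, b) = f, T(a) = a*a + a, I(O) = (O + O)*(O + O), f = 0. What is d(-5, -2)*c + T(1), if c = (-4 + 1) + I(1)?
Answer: 2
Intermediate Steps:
I(O) = 4*O**2 (I(O) = (2*O)*(2*O) = 4*O**2)
T(a) = a + a**2 (T(a) = a**2 + a = a + a**2)
d(L, b) = 0
c = 1 (c = (-4 + 1) + 4*1**2 = -3 + 4*1 = -3 + 4 = 1)
d(-5, -2)*c + T(1) = 0*1 + 1*(1 + 1) = 0 + 1*2 = 0 + 2 = 2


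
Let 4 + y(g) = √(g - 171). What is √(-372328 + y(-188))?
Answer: √(-372332 + I*√359) ≈ 0.02 + 610.19*I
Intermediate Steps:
y(g) = -4 + √(-171 + g) (y(g) = -4 + √(g - 171) = -4 + √(-171 + g))
√(-372328 + y(-188)) = √(-372328 + (-4 + √(-171 - 188))) = √(-372328 + (-4 + √(-359))) = √(-372328 + (-4 + I*√359)) = √(-372332 + I*√359)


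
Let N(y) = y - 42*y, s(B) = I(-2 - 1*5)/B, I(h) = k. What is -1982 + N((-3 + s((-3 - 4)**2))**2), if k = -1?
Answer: -5656846/2401 ≈ -2356.0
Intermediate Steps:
I(h) = -1
s(B) = -1/B
N(y) = -41*y
-1982 + N((-3 + s((-3 - 4)**2))**2) = -1982 - 41*(-3 - 1/((-3 - 4)**2))**2 = -1982 - 41*(-3 - 1/((-7)**2))**2 = -1982 - 41*(-3 - 1/49)**2 = -1982 - 41*(-148/49)**2 = -1982 - 41*21904/2401 = -1982 - 898064/2401 = -5656846/2401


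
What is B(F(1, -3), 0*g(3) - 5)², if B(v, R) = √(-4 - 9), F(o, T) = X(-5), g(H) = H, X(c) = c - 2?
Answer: -13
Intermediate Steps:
X(c) = -2 + c
F(o, T) = -7 (F(o, T) = -2 - 5 = -7)
B(v, R) = I*√13 (B(v, R) = √(-13) = I*√13)
B(F(1, -3), 0*g(3) - 5)² = (I*√13)² = -13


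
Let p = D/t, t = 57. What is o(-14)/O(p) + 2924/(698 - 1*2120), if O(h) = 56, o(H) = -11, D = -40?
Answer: -89693/39816 ≈ -2.2527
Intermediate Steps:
p = -40/57 ≈ -0.70175
o(-14)/O(p) + 2924/(698 - 1*2120) = -11/56 + 2924/(698 - 1*2120) = -11*1/56 + 2924/(698 - 2120) = -11/56 + 2924/(-1422) = -11/56 + 2924*(-1/1422) = -11/56 - 1462/711 = -89693/39816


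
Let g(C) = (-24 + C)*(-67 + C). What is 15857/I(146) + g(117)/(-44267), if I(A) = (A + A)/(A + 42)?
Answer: 32990926043/3231491 ≈ 10209.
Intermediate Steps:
I(A) = 2*A/(42 + A) (I(A) = (2*A)/(42 + A) = 2*A/(42 + A))
g(C) = (-67 + C)*(-24 + C)
15857/I(146) + g(117)/(-44267) = 15857/((2*146/(42 + 146))) + (1608 + 117² - 91*117)/(-44267) = 15857/((2*146/188)) + (1608 + 13689 - 10647)*(-1/44267) = 15857/((2*146*(1/188))) + 4650*(-1/44267) = 15857/(73/47) - 4650/44267 = 15857*(47/73) - 4650/44267 = 745279/73 - 4650/44267 = 32990926043/3231491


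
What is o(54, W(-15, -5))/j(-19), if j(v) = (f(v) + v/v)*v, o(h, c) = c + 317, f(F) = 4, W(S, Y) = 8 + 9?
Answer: -334/95 ≈ -3.5158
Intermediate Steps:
W(S, Y) = 17
o(h, c) = 317 + c
j(v) = 5*v (j(v) = (4 + v/v)*v = (4 + 1)*v = 5*v)
o(54, W(-15, -5))/j(-19) = (317 + 17)/((5*(-19))) = 334/(-95) = 334*(-1/95) = -334/95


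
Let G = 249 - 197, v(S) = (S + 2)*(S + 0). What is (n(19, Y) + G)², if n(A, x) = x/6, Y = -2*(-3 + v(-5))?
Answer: 2304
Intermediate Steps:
v(S) = S*(2 + S) (v(S) = (2 + S)*S = S*(2 + S))
G = 52
Y = -24 (Y = -2*(-3 - 5*(2 - 5)) = -2*(-3 - 5*(-3)) = -2*(-3 + 15) = -2*12 = -24)
n(A, x) = x/6 (n(A, x) = x*(⅙) = x/6)
(n(19, Y) + G)² = ((⅙)*(-24) + 52)² = (-4 + 52)² = 48² = 2304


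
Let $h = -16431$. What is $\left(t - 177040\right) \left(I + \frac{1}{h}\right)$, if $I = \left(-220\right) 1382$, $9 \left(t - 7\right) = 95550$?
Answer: $\frac{2494088863888009}{49293} \approx 5.0597 \cdot 10^{10}$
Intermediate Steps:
$t = \frac{31871}{3}$ ($t = 7 + \frac{1}{9} \cdot 95550 = 7 + \frac{31850}{3} = \frac{31871}{3} \approx 10624.0$)
$I = -304040$
$\left(t - 177040\right) \left(I + \frac{1}{h}\right) = \left(\frac{31871}{3} - 177040\right) \left(-304040 + \frac{1}{-16431}\right) = \left(\frac{31871}{3} - 177040\right) \left(-304040 - \frac{1}{16431}\right) = \left(\frac{31871}{3} - 177040\right) \left(- \frac{4995681241}{16431}\right) = \left(- \frac{499249}{3}\right) \left(- \frac{4995681241}{16431}\right) = \frac{2494088863888009}{49293}$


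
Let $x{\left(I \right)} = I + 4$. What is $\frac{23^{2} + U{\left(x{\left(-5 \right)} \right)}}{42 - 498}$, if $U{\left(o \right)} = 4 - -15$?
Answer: $- \frac{137}{114} \approx -1.2018$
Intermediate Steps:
$x{\left(I \right)} = 4 + I$
$U{\left(o \right)} = 19$ ($U{\left(o \right)} = 4 + 15 = 19$)
$\frac{23^{2} + U{\left(x{\left(-5 \right)} \right)}}{42 - 498} = \frac{23^{2} + 19}{42 - 498} = \frac{529 + 19}{-456} = 548 \left(- \frac{1}{456}\right) = - \frac{137}{114}$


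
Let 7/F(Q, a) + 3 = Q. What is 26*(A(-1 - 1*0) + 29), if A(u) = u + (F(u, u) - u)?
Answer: 1417/2 ≈ 708.50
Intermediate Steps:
F(Q, a) = 7/(-3 + Q)
A(u) = 7/(-3 + u) (A(u) = u + (7/(-3 + u) - u) = u + (-u + 7/(-3 + u)) = 7/(-3 + u))
26*(A(-1 - 1*0) + 29) = 26*(7/(-3 + (-1 - 1*0)) + 29) = 26*(7/(-3 + (-1 + 0)) + 29) = 26*(7/(-3 - 1) + 29) = 26*(7/(-4) + 29) = 26*(7*(-1/4) + 29) = 26*(-7/4 + 29) = 26*(109/4) = 1417/2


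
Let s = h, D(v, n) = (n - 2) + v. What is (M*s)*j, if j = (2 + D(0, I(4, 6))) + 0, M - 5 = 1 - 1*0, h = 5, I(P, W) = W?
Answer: 180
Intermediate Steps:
D(v, n) = -2 + n + v (D(v, n) = (-2 + n) + v = -2 + n + v)
s = 5
M = 6 (M = 5 + (1 - 1*0) = 5 + (1 + 0) = 5 + 1 = 6)
j = 6 (j = (2 + (-2 + 6 + 0)) + 0 = (2 + 4) + 0 = 6 + 0 = 6)
(M*s)*j = (6*5)*6 = 30*6 = 180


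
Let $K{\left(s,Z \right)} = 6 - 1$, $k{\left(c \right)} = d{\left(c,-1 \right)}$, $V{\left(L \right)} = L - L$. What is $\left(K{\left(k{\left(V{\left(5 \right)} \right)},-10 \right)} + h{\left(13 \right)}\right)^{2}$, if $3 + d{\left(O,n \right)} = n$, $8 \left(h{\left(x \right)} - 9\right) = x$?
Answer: $\frac{15625}{64} \approx 244.14$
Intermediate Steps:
$V{\left(L \right)} = 0$
$h{\left(x \right)} = 9 + \frac{x}{8}$
$d{\left(O,n \right)} = -3 + n$
$k{\left(c \right)} = -4$ ($k{\left(c \right)} = -3 - 1 = -4$)
$K{\left(s,Z \right)} = 5$
$\left(K{\left(k{\left(V{\left(5 \right)} \right)},-10 \right)} + h{\left(13 \right)}\right)^{2} = \left(5 + \left(9 + \frac{1}{8} \cdot 13\right)\right)^{2} = \left(5 + \left(9 + \frac{13}{8}\right)\right)^{2} = \left(5 + \frac{85}{8}\right)^{2} = \left(\frac{125}{8}\right)^{2} = \frac{15625}{64}$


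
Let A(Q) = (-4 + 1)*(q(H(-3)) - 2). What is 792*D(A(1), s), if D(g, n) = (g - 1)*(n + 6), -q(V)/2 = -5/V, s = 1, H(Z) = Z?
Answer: 83160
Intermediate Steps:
q(V) = 10/V (q(V) = -(-10)/V = 10/V)
A(Q) = 16 (A(Q) = (-4 + 1)*(10/(-3) - 2) = -3*(10*(-1/3) - 2) = -3*(-10/3 - 2) = -3*(-16/3) = 16)
D(g, n) = (-1 + g)*(6 + n)
792*D(A(1), s) = 792*(-6 - 1*1 + 6*16 + 16*1) = 792*(-6 - 1 + 96 + 16) = 792*105 = 83160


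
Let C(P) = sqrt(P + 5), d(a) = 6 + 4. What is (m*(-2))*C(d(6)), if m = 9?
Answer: -18*sqrt(15) ≈ -69.714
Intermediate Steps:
d(a) = 10
C(P) = sqrt(5 + P)
(m*(-2))*C(d(6)) = (9*(-2))*sqrt(5 + 10) = -18*sqrt(15)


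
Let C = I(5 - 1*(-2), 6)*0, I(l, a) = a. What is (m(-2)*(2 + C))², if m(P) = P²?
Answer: 64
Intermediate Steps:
C = 0 (C = 6*0 = 0)
(m(-2)*(2 + C))² = ((-2)²*(2 + 0))² = (4*2)² = 8² = 64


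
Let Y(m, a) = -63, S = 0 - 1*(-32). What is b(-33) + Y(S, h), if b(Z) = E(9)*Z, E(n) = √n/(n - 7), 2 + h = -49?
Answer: -225/2 ≈ -112.50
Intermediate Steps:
h = -51 (h = -2 - 49 = -51)
S = 32 (S = 0 + 32 = 32)
E(n) = √n/(-7 + n)
b(Z) = 3*Z/2 (b(Z) = (√9/(-7 + 9))*Z = (3/2)*Z = (3*(½))*Z = 3*Z/2)
b(-33) + Y(S, h) = (3/2)*(-33) - 63 = -99/2 - 63 = -225/2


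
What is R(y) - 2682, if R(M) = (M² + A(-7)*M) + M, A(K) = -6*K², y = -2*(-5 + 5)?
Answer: -2682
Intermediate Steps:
y = 0 (y = -2*0 = 0)
R(M) = M² - 293*M (R(M) = (M² + (-6*(-7)²)*M) + M = (M² + (-6*49)*M) + M = (M² - 294*M) + M = M² - 293*M)
R(y) - 2682 = 0*(-293 + 0) - 2682 = 0*(-293) - 2682 = 0 - 2682 = -2682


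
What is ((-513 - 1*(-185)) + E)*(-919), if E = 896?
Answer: -521992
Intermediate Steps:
((-513 - 1*(-185)) + E)*(-919) = ((-513 - 1*(-185)) + 896)*(-919) = ((-513 + 185) + 896)*(-919) = (-328 + 896)*(-919) = 568*(-919) = -521992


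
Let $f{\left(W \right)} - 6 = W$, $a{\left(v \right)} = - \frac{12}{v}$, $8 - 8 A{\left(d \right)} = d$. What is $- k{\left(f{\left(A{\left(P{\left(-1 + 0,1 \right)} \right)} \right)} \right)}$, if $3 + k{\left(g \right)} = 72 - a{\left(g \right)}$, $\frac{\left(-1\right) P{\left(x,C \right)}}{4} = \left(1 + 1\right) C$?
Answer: $- \frac{141}{2} \approx -70.5$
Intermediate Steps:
$P{\left(x,C \right)} = - 8 C$ ($P{\left(x,C \right)} = - 4 \left(1 + 1\right) C = - 4 \cdot 2 C = - 8 C$)
$A{\left(d \right)} = 1 - \frac{d}{8}$
$f{\left(W \right)} = 6 + W$
$k{\left(g \right)} = 69 + \frac{12}{g}$ ($k{\left(g \right)} = -3 + \left(72 - - \frac{12}{g}\right) = -3 + \left(72 + \frac{12}{g}\right) = 69 + \frac{12}{g}$)
$- k{\left(f{\left(A{\left(P{\left(-1 + 0,1 \right)} \right)} \right)} \right)} = - (69 + \frac{12}{6 + \left(1 - \frac{\left(-8\right) 1}{8}\right)}) = - (69 + \frac{12}{6 + \left(1 - -1\right)}) = - (69 + \frac{12}{6 + \left(1 + 1\right)}) = - (69 + \frac{12}{6 + 2}) = - (69 + \frac{12}{8}) = - (69 + 12 \cdot \frac{1}{8}) = - (69 + \frac{3}{2}) = \left(-1\right) \frac{141}{2} = - \frac{141}{2}$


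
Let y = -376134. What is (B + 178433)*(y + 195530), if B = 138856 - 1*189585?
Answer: -23063853216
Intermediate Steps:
B = -50729 (B = 138856 - 189585 = -50729)
(B + 178433)*(y + 195530) = (-50729 + 178433)*(-376134 + 195530) = 127704*(-180604) = -23063853216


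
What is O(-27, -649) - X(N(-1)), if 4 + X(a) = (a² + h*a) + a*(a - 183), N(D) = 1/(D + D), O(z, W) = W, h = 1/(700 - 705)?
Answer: -7371/10 ≈ -737.10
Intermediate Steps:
h = -⅕ (h = 1/(-5) = -⅕ ≈ -0.20000)
N(D) = 1/(2*D)
X(a) = -4 + a² - a/5 + a*(-183 + a) (X(a) = -4 + ((a² - a/5) + a*(a - 183)) = -4 + ((a² - a/5) + a*(-183 + a)) = -4 + (a² - a/5 + a*(-183 + a)) = -4 + a² - a/5 + a*(-183 + a))
O(-27, -649) - X(N(-1)) = -649 - (-4 + 2*((½)/(-1))² - 458/(5*(-1))) = -649 - (-4 + 2*((½)*(-1))² - 458*(-1)/5) = -649 - (-4 + 2*(-½)² - 916/5*(-½)) = -649 - (-4 + 2*(¼) + 458/5) = -649 - (-4 + ½ + 458/5) = -649 - 1*881/10 = -649 - 881/10 = -7371/10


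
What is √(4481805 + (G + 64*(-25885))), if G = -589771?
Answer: √2235394 ≈ 1495.1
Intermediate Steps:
√(4481805 + (G + 64*(-25885))) = √(4481805 + (-589771 + 64*(-25885))) = √(4481805 + (-589771 - 1656640)) = √(4481805 - 2246411) = √2235394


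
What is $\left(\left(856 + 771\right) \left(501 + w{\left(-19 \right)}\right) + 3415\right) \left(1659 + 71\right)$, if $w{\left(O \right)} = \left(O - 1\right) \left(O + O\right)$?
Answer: $3555257260$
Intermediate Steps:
$w{\left(O \right)} = 2 O \left(-1 + O\right)$ ($w{\left(O \right)} = \left(-1 + O\right) 2 O = 2 O \left(-1 + O\right)$)
$\left(\left(856 + 771\right) \left(501 + w{\left(-19 \right)}\right) + 3415\right) \left(1659 + 71\right) = \left(\left(856 + 771\right) \left(501 + 2 \left(-19\right) \left(-1 - 19\right)\right) + 3415\right) \left(1659 + 71\right) = \left(1627 \left(501 + 2 \left(-19\right) \left(-20\right)\right) + 3415\right) 1730 = \left(1627 \left(501 + 760\right) + 3415\right) 1730 = \left(1627 \cdot 1261 + 3415\right) 1730 = \left(2051647 + 3415\right) 1730 = 2055062 \cdot 1730 = 3555257260$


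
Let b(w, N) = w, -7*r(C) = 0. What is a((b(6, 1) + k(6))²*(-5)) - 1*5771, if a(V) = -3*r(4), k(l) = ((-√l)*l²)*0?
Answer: -5771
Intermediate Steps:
r(C) = 0 (r(C) = -⅐*0 = 0)
k(l) = 0 (k(l) = -l^(5/2)*0 = 0)
a(V) = 0 (a(V) = -3*0 = 0)
a((b(6, 1) + k(6))²*(-5)) - 1*5771 = 0 - 1*5771 = 0 - 5771 = -5771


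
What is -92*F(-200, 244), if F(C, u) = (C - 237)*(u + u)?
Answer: 19619552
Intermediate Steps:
F(C, u) = 2*u*(-237 + C) (F(C, u) = (-237 + C)*(2*u) = 2*u*(-237 + C))
-92*F(-200, 244) = -184*244*(-237 - 200) = -184*244*(-437) = -92*(-213256) = 19619552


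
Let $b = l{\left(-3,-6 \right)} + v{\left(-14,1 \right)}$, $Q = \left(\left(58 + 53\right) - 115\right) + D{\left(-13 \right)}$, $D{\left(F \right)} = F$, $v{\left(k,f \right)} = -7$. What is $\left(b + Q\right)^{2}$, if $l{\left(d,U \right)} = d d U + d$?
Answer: $6561$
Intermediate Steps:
$l{\left(d,U \right)} = d + U d^{2}$ ($l{\left(d,U \right)} = d^{2} U + d = U d^{2} + d = d + U d^{2}$)
$Q = -17$ ($Q = \left(\left(58 + 53\right) - 115\right) - 13 = \left(111 - 115\right) - 13 = -4 - 13 = -17$)
$b = -64$ ($b = - 3 \left(1 - -18\right) - 7 = - 3 \left(1 + 18\right) - 7 = \left(-3\right) 19 - 7 = -57 - 7 = -64$)
$\left(b + Q\right)^{2} = \left(-64 - 17\right)^{2} = \left(-81\right)^{2} = 6561$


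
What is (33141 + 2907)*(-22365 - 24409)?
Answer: -1686109152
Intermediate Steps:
(33141 + 2907)*(-22365 - 24409) = 36048*(-46774) = -1686109152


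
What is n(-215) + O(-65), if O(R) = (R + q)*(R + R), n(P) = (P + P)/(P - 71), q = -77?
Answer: 2639995/143 ≈ 18462.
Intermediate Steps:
n(P) = 2*P/(-71 + P) (n(P) = (2*P)/(-71 + P) = 2*P/(-71 + P))
O(R) = 2*R*(-77 + R) (O(R) = (R - 77)*(R + R) = (-77 + R)*(2*R) = 2*R*(-77 + R))
n(-215) + O(-65) = 2*(-215)/(-71 - 215) + 2*(-65)*(-77 - 65) = 2*(-215)/(-286) + 2*(-65)*(-142) = 2*(-215)*(-1/286) + 18460 = 215/143 + 18460 = 2639995/143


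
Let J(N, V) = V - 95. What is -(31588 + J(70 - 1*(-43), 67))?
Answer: -31560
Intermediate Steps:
J(N, V) = -95 + V
-(31588 + J(70 - 1*(-43), 67)) = -(31588 + (-95 + 67)) = -(31588 - 28) = -1*31560 = -31560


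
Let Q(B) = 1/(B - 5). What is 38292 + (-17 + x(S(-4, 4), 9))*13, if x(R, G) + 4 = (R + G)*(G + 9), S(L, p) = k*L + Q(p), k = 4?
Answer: 36147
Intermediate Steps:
Q(B) = 1/(-5 + B)
S(L, p) = 1/(-5 + p) + 4*L (S(L, p) = 4*L + 1/(-5 + p) = 1/(-5 + p) + 4*L)
x(R, G) = -4 + (9 + G)*(G + R) (x(R, G) = -4 + (R + G)*(G + 9) = -4 + (G + R)*(9 + G) = -4 + (9 + G)*(G + R))
38292 + (-17 + x(S(-4, 4), 9))*13 = 38292 + (-17 + (-4 + 9**2 + 9*9 + 9*((1 + 4*(-4)*(-5 + 4))/(-5 + 4)) + 9*((1 + 4*(-4)*(-5 + 4))/(-5 + 4))))*13 = 38292 + (-17 + (-4 + 81 + 81 + 9*((1 + 4*(-4)*(-1))/(-1)) + 9*((1 + 4*(-4)*(-1))/(-1))))*13 = 38292 + (-17 + (-4 + 81 + 81 + 9*(-(1 + 16)) + 9*(-(1 + 16))))*13 = 38292 + (-17 + (-4 + 81 + 81 + 9*(-1*17) + 9*(-1*17)))*13 = 38292 + (-17 + (-4 + 81 + 81 + 9*(-17) + 9*(-17)))*13 = 38292 + (-17 + (-4 + 81 + 81 - 153 - 153))*13 = 38292 + (-17 - 148)*13 = 38292 - 165*13 = 38292 - 2145 = 36147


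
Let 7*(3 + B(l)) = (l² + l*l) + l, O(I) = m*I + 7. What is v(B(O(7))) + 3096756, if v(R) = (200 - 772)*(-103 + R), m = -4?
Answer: 3087032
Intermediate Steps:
O(I) = 7 - 4*I (O(I) = -4*I + 7 = 7 - 4*I)
B(l) = -3 + l/7 + 2*l²/7 (B(l) = -3 + ((l² + l*l) + l)/7 = -3 + ((l² + l²) + l)/7 = -3 + (2*l² + l)/7 = -3 + (l + 2*l²)/7 = -3 + (l/7 + 2*l²/7) = -3 + l/7 + 2*l²/7)
v(R) = 58916 - 572*R (v(R) = -572*(-103 + R) = 58916 - 572*R)
v(B(O(7))) + 3096756 = (58916 - 572*(-3 + (7 - 4*7)/7 + 2*(7 - 4*7)²/7)) + 3096756 = (58916 - 572*(-3 + (7 - 28)/7 + 2*(7 - 28)²/7)) + 3096756 = (58916 - 572*(-3 + (⅐)*(-21) + (2/7)*(-21)²)) + 3096756 = (58916 - 572*(-3 - 3 + (2/7)*441)) + 3096756 = (58916 - 572*(-3 - 3 + 126)) + 3096756 = (58916 - 572*120) + 3096756 = (58916 - 68640) + 3096756 = -9724 + 3096756 = 3087032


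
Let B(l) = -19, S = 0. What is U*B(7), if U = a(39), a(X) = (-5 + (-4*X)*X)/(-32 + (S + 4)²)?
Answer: -115691/16 ≈ -7230.7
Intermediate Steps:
a(X) = 5/16 + X²/4 (a(X) = (-5 + (-4*X)*X)/(-32 + (0 + 4)²) = (-5 - 4*X²)/(-32 + 4²) = (-5 - 4*X²)/(-32 + 16) = (-5 - 4*X²)/(-16) = (-5 - 4*X²)*(-1/16) = 5/16 + X²/4)
U = 6089/16 (U = 5/16 + (¼)*39² = 5/16 + (¼)*1521 = 5/16 + 1521/4 = 6089/16 ≈ 380.56)
U*B(7) = (6089/16)*(-19) = -115691/16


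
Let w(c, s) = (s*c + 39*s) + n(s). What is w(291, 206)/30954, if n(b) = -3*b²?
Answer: -9888/5159 ≈ -1.9167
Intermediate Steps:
w(c, s) = -3*s² + 39*s + c*s (w(c, s) = (s*c + 39*s) - 3*s² = (c*s + 39*s) - 3*s² = (39*s + c*s) - 3*s² = -3*s² + 39*s + c*s)
w(291, 206)/30954 = (206*(39 + 291 - 3*206))/30954 = (206*(39 + 291 - 618))*(1/30954) = (206*(-288))*(1/30954) = -59328*1/30954 = -9888/5159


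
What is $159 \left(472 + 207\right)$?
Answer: $107961$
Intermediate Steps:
$159 \left(472 + 207\right) = 159 \cdot 679 = 107961$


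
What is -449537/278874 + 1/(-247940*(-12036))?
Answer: -223585156736201/138702903237360 ≈ -1.6120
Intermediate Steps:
-449537/278874 + 1/(-247940*(-12036)) = -449537*1/278874 - 1/247940*(-1/12036) = -449537/278874 + 1/2984205840 = -223585156736201/138702903237360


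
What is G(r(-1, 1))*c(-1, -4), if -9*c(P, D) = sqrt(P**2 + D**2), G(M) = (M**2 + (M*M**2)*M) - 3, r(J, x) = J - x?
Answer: -17*sqrt(17)/9 ≈ -7.7881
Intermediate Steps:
G(M) = -3 + M**2 + M**4 (G(M) = (M**2 + M**3*M) - 3 = (M**2 + M**4) - 3 = -3 + M**2 + M**4)
c(P, D) = -sqrt(D**2 + P**2)/9 (c(P, D) = -sqrt(P**2 + D**2)/9 = -sqrt(D**2 + P**2)/9)
G(r(-1, 1))*c(-1, -4) = (-3 + (-1 - 1*1)**2 + (-1 - 1*1)**4)*(-sqrt((-4)**2 + (-1)**2)/9) = (-3 + (-1 - 1)**2 + (-1 - 1)**4)*(-sqrt(16 + 1)/9) = (-3 + (-2)**2 + (-2)**4)*(-sqrt(17)/9) = (-3 + 4 + 16)*(-sqrt(17)/9) = 17*(-sqrt(17)/9) = -17*sqrt(17)/9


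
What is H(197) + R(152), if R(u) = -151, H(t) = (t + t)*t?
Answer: 77467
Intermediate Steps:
H(t) = 2*t² (H(t) = (2*t)*t = 2*t²)
H(197) + R(152) = 2*197² - 151 = 2*38809 - 151 = 77618 - 151 = 77467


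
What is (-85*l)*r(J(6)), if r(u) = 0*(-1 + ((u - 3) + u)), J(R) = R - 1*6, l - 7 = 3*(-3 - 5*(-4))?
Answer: 0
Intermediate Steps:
l = 58 (l = 7 + 3*(-3 - 5*(-4)) = 7 + 3*(-3 + 20) = 7 + 3*17 = 7 + 51 = 58)
J(R) = -6 + R (J(R) = R - 6 = -6 + R)
r(u) = 0 (r(u) = 0*(-1 + ((-3 + u) + u)) = 0*(-1 + (-3 + 2*u)) = 0*(-4 + 2*u) = 0)
(-85*l)*r(J(6)) = -85*58*0 = -4930*0 = 0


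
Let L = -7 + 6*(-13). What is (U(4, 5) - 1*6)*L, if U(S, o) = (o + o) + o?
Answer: -765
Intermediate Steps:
U(S, o) = 3*o (U(S, o) = 2*o + o = 3*o)
L = -85 (L = -7 - 78 = -85)
(U(4, 5) - 1*6)*L = (3*5 - 1*6)*(-85) = (15 - 6)*(-85) = 9*(-85) = -765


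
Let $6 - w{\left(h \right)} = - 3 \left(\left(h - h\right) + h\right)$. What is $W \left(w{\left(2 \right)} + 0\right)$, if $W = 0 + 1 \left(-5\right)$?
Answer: $-60$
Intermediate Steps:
$w{\left(h \right)} = 6 + 3 h$ ($w{\left(h \right)} = 6 - - 3 \left(\left(h - h\right) + h\right) = 6 - - 3 \left(0 + h\right) = 6 - - 3 h = 6 + 3 h$)
$W = -5$ ($W = 0 - 5 = -5$)
$W \left(w{\left(2 \right)} + 0\right) = - 5 \left(\left(6 + 3 \cdot 2\right) + 0\right) = - 5 \left(\left(6 + 6\right) + 0\right) = - 5 \left(12 + 0\right) = \left(-5\right) 12 = -60$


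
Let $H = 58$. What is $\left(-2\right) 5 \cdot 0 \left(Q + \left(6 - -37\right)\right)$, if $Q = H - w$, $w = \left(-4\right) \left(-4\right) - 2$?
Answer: $0$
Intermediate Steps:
$w = 14$ ($w = 16 - 2 = 14$)
$Q = 44$ ($Q = 58 - 14 = 44$)
$\left(-2\right) 5 \cdot 0 \left(Q + \left(6 - -37\right)\right) = \left(-2\right) 5 \cdot 0 \left(44 + \left(6 - -37\right)\right) = \left(-10\right) 0 \left(44 + \left(6 + 37\right)\right) = 0 \left(44 + 43\right) = 0 \cdot 87 = 0$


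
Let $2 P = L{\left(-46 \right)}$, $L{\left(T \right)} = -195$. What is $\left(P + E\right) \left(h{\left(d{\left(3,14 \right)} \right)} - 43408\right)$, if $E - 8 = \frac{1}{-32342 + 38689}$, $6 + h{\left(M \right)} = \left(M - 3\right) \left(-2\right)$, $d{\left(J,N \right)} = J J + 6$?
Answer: $\frac{24675194809}{6347} \approx 3.8877 \cdot 10^{6}$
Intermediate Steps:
$d{\left(J,N \right)} = 6 + J^{2}$ ($d{\left(J,N \right)} = J^{2} + 6 = 6 + J^{2}$)
$h{\left(M \right)} = - 2 M$ ($h{\left(M \right)} = -6 + \left(M - 3\right) \left(-2\right) = -6 + \left(-3 + M\right) \left(-2\right) = -6 - \left(-6 + 2 M\right) = - 2 M$)
$P = - \frac{195}{2}$ ($P = \frac{1}{2} \left(-195\right) = - \frac{195}{2} \approx -97.5$)
$E = \frac{50777}{6347}$ ($E = 8 + \frac{1}{-32342 + 38689} = 8 + \frac{1}{6347} = \frac{50777}{6347} \approx 8.0002$)
$\left(P + E\right) \left(h{\left(d{\left(3,14 \right)} \right)} - 43408\right) = \left(- \frac{195}{2} + \frac{50777}{6347}\right) \left(- 2 \left(6 + 3^{2}\right) - 43408\right) = - \frac{1136111 \left(- 2 \left(6 + 9\right) - 43408\right)}{12694} = - \frac{1136111 \left(\left(-2\right) 15 - 43408\right)}{12694} = - \frac{1136111 \left(-30 - 43408\right)}{12694} = \left(- \frac{1136111}{12694}\right) \left(-43438\right) = \frac{24675194809}{6347}$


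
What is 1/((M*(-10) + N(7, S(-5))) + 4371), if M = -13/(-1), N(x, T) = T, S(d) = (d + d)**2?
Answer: 1/4341 ≈ 0.00023036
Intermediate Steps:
S(d) = 4*d**2 (S(d) = (2*d)**2 = 4*d**2)
M = 13 (M = -13*(-1) = 13)
1/((M*(-10) + N(7, S(-5))) + 4371) = 1/((13*(-10) + 4*(-5)**2) + 4371) = 1/((-130 + 4*25) + 4371) = 1/((-130 + 100) + 4371) = 1/(-30 + 4371) = 1/4341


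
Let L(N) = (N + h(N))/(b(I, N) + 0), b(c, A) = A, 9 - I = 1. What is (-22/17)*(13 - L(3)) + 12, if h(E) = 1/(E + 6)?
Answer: -94/27 ≈ -3.4815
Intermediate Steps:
I = 8 (I = 9 - 1*1 = 9 - 1 = 8)
h(E) = 1/(6 + E)
L(N) = (N + 1/(6 + N))/N (L(N) = (N + 1/(6 + N))/(N + 0) = (N + 1/(6 + N))/N)
(-22/17)*(13 - L(3)) + 12 = (-22/17)*(13 - (1 + 3*(6 + 3))/(3*(6 + 3))) + 12 = (-22*1/17)*(13 - (1 + 3*9)/(3*9)) + 12 = -22*(13 - (1 + 27)/(3*9))/17 + 12 = -22*(13 - 28/(3*9))/17 + 12 = -22*(13 - 1*28/27)/17 + 12 = -22*(13 - 28/27)/17 + 12 = -22/17*323/27 + 12 = -418/27 + 12 = -94/27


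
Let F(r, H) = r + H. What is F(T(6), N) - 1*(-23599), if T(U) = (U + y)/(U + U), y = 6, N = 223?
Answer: 23823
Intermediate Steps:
T(U) = (6 + U)/(2*U) (T(U) = (U + 6)/(U + U) = (6 + U)/((2*U)) = (6 + U)*(1/(2*U)) = (6 + U)/(2*U))
F(r, H) = H + r
F(T(6), N) - 1*(-23599) = (223 + (½)*(6 + 6)/6) - 1*(-23599) = (223 + (½)*(⅙)*12) + 23599 = (223 + 1) + 23599 = 224 + 23599 = 23823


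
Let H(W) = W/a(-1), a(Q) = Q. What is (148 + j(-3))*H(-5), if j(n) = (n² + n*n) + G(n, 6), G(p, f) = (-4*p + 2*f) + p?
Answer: 935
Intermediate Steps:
G(p, f) = -3*p + 2*f
H(W) = -W (H(W) = W/(-1) = W*(-1) = -W)
j(n) = 12 - 3*n + 2*n² (j(n) = (n² + n*n) + (-3*n + 2*6) = (n² + n²) + (-3*n + 12) = 2*n² + (12 - 3*n) = 12 - 3*n + 2*n²)
(148 + j(-3))*H(-5) = (148 + (12 - 3*(-3) + 2*(-3)²))*(-1*(-5)) = (148 + (12 + 9 + 2*9))*5 = (148 + (12 + 9 + 18))*5 = (148 + 39)*5 = 187*5 = 935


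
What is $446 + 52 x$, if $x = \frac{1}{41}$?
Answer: $\frac{18338}{41} \approx 447.27$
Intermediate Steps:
$x = \frac{1}{41} \approx 0.02439$
$446 + 52 x = 446 + 52 \cdot \frac{1}{41} = 446 + \frac{52}{41} = \frac{18338}{41}$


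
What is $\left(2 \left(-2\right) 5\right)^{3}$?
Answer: $-8000$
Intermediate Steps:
$\left(2 \left(-2\right) 5\right)^{3} = \left(\left(-4\right) 5\right)^{3} = \left(-20\right)^{3} = -8000$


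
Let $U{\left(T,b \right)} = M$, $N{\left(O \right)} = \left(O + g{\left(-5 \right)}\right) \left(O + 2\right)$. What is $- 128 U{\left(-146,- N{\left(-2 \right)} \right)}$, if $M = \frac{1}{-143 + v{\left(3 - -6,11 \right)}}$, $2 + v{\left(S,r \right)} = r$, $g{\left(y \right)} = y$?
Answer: $\frac{64}{67} \approx 0.95522$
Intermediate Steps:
$N{\left(O \right)} = \left(-5 + O\right) \left(2 + O\right)$ ($N{\left(O \right)} = \left(O - 5\right) \left(O + 2\right) = \left(-5 + O\right) \left(2 + O\right)$)
$v{\left(S,r \right)} = -2 + r$
$M = - \frac{1}{134}$ ($M = \frac{1}{-143 + \left(-2 + 11\right)} = \frac{1}{-143 + 9} = \frac{1}{-134} = - \frac{1}{134} \approx -0.0074627$)
$U{\left(T,b \right)} = - \frac{1}{134}$
$- 128 U{\left(-146,- N{\left(-2 \right)} \right)} = \left(-128\right) \left(- \frac{1}{134}\right) = \frac{64}{67}$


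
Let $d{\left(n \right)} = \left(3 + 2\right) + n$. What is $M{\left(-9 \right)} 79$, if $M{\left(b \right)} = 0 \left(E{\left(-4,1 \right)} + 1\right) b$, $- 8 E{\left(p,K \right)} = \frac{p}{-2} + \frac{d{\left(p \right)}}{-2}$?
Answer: $0$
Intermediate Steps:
$d{\left(n \right)} = 5 + n$
$E{\left(p,K \right)} = \frac{5}{16} + \frac{p}{8}$ ($E{\left(p,K \right)} = - \frac{\frac{p}{-2} + \frac{5 + p}{-2}}{8} = - \frac{p \left(- \frac{1}{2}\right) + \left(5 + p\right) \left(- \frac{1}{2}\right)}{8} = - \frac{- \frac{p}{2} - \left(\frac{5}{2} + \frac{p}{2}\right)}{8} = - \frac{- \frac{5}{2} - p}{8} = \frac{5}{16} + \frac{p}{8}$)
$M{\left(b \right)} = 0$ ($M{\left(b \right)} = 0 \left(\left(\frac{5}{16} + \frac{1}{8} \left(-4\right)\right) + 1\right) b = 0 \left(\left(\frac{5}{16} - \frac{1}{2}\right) + 1\right) b = 0 \left(- \frac{3}{16} + 1\right) b = 0 \frac{13 b}{16} = 0$)
$M{\left(-9 \right)} 79 = 0 \cdot 79 = 0$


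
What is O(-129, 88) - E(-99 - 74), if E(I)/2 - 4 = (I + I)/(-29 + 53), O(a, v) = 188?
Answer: 1253/6 ≈ 208.83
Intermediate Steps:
E(I) = 8 + I/6 (E(I) = 8 + 2*((I + I)/(-29 + 53)) = 8 + 2*((2*I)/24) = 8 + 2*((2*I)*(1/24)) = 8 + 2*(I/12) = 8 + I/6)
O(-129, 88) - E(-99 - 74) = 188 - (8 + (-99 - 74)/6) = 188 - (8 + (⅙)*(-173)) = 188 - (8 - 173/6) = 188 - 1*(-125/6) = 188 + 125/6 = 1253/6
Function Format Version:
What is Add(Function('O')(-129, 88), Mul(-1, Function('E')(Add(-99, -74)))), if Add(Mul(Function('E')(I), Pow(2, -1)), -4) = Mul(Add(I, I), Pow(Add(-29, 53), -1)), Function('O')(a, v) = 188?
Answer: Rational(1253, 6) ≈ 208.83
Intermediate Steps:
Function('E')(I) = Add(8, Mul(Rational(1, 6), I)) (Function('E')(I) = Add(8, Mul(2, Mul(Add(I, I), Pow(Add(-29, 53), -1)))) = Add(8, Mul(2, Mul(Mul(2, I), Pow(24, -1)))) = Add(8, Mul(2, Mul(Mul(2, I), Rational(1, 24)))) = Add(8, Mul(2, Mul(Rational(1, 12), I))) = Add(8, Mul(Rational(1, 6), I)))
Add(Function('O')(-129, 88), Mul(-1, Function('E')(Add(-99, -74)))) = Add(188, Mul(-1, Add(8, Mul(Rational(1, 6), Add(-99, -74))))) = Add(188, Mul(-1, Add(8, Mul(Rational(1, 6), -173)))) = Add(188, Mul(-1, Add(8, Rational(-173, 6)))) = Add(188, Mul(-1, Rational(-125, 6))) = Add(188, Rational(125, 6)) = Rational(1253, 6)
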